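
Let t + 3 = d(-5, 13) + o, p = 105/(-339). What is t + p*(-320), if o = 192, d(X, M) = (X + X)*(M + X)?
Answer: 23517/113 ≈ 208.11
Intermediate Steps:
d(X, M) = 2*X*(M + X) (d(X, M) = (2*X)*(M + X) = 2*X*(M + X))
p = -35/113 (p = 105*(-1/339) = -35/113 ≈ -0.30973)
t = 109 (t = -3 + (2*(-5)*(13 - 5) + 192) = -3 + (2*(-5)*8 + 192) = -3 + (-80 + 192) = -3 + 112 = 109)
t + p*(-320) = 109 - 35/113*(-320) = 109 + 11200/113 = 23517/113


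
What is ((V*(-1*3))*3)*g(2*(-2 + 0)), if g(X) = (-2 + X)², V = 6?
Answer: -1944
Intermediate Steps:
((V*(-1*3))*3)*g(2*(-2 + 0)) = ((6*(-1*3))*3)*(-2 + 2*(-2 + 0))² = ((6*(-3))*3)*(-2 + 2*(-2))² = (-18*3)*(-2 - 4)² = -54*(-6)² = -54*36 = -1944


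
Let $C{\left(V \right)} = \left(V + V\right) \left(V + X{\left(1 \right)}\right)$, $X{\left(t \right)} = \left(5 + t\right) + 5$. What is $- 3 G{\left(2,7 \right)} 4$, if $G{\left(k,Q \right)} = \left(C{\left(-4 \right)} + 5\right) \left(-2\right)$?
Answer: $-1224$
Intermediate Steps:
$X{\left(t \right)} = 10 + t$
$C{\left(V \right)} = 2 V \left(11 + V\right)$ ($C{\left(V \right)} = \left(V + V\right) \left(V + \left(10 + 1\right)\right) = 2 V \left(V + 11\right) = 2 V \left(11 + V\right)$)
$G{\left(k,Q \right)} = 102$ ($G{\left(k,Q \right)} = \left(2 \left(-4\right) \left(11 - 4\right) + 5\right) \left(-2\right) = \left(2 \left(-4\right) 7 + 5\right) \left(-2\right) = \left(-56 + 5\right) \left(-2\right) = \left(-51\right) \left(-2\right) = 102$)
$- 3 G{\left(2,7 \right)} 4 = \left(-3\right) 102 \cdot 4 = \left(-306\right) 4 = -1224$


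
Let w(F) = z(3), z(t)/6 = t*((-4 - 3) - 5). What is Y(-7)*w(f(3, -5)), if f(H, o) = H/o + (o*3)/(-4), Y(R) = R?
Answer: 1512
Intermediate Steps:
z(t) = -72*t (z(t) = 6*(t*((-4 - 3) - 5)) = 6*(t*(-7 - 5)) = 6*(t*(-12)) = 6*(-12*t) = -72*t)
f(H, o) = -3*o/4 + H/o (f(H, o) = H/o + (3*o)*(-¼) = H/o - 3*o/4 = -3*o/4 + H/o)
w(F) = -216 (w(F) = -72*3 = -216)
Y(-7)*w(f(3, -5)) = -7*(-216) = 1512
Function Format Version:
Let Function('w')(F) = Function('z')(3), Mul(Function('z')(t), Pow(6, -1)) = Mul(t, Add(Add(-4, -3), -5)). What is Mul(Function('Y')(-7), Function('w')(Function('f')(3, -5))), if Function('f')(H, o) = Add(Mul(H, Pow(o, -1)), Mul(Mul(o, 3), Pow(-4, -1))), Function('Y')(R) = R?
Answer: 1512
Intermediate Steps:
Function('z')(t) = Mul(-72, t) (Function('z')(t) = Mul(6, Mul(t, Add(Add(-4, -3), -5))) = Mul(6, Mul(t, Add(-7, -5))) = Mul(6, Mul(t, -12)) = Mul(6, Mul(-12, t)) = Mul(-72, t))
Function('f')(H, o) = Add(Mul(Rational(-3, 4), o), Mul(H, Pow(o, -1))) (Function('f')(H, o) = Add(Mul(H, Pow(o, -1)), Mul(Mul(3, o), Rational(-1, 4))) = Add(Mul(H, Pow(o, -1)), Mul(Rational(-3, 4), o)) = Add(Mul(Rational(-3, 4), o), Mul(H, Pow(o, -1))))
Function('w')(F) = -216 (Function('w')(F) = Mul(-72, 3) = -216)
Mul(Function('Y')(-7), Function('w')(Function('f')(3, -5))) = Mul(-7, -216) = 1512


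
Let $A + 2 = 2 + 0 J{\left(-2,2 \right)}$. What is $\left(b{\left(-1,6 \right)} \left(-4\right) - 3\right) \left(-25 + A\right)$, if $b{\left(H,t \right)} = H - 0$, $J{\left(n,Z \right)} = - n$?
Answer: $-25$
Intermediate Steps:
$b{\left(H,t \right)} = H$ ($b{\left(H,t \right)} = H + 0 = H$)
$A = 0$ ($A = -2 + \left(2 + 0 \left(\left(-1\right) \left(-2\right)\right)\right) = -2 + \left(2 + 0 \cdot 2\right) = -2 + \left(2 + 0\right) = -2 + 2 = 0$)
$\left(b{\left(-1,6 \right)} \left(-4\right) - 3\right) \left(-25 + A\right) = \left(\left(-1\right) \left(-4\right) - 3\right) \left(-25 + 0\right) = \left(4 - 3\right) \left(-25\right) = 1 \left(-25\right) = -25$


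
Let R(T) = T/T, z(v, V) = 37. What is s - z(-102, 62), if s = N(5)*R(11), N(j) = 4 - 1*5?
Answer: -38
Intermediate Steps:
N(j) = -1 (N(j) = 4 - 5 = -1)
R(T) = 1
s = -1 (s = -1*1 = -1)
s - z(-102, 62) = -1 - 1*37 = -1 - 37 = -38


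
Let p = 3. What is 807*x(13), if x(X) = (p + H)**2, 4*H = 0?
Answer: 7263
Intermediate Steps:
H = 0 (H = (1/4)*0 = 0)
x(X) = 9 (x(X) = (3 + 0)**2 = 3**2 = 9)
807*x(13) = 807*9 = 7263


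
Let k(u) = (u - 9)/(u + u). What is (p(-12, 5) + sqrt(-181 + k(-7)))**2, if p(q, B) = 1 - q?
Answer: (91 + I*sqrt(8813))**2/49 ≈ -10.857 + 348.69*I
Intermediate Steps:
k(u) = (-9 + u)/(2*u) (k(u) = (-9 + u)/((2*u)) = (-9 + u)*(1/(2*u)) = (-9 + u)/(2*u))
(p(-12, 5) + sqrt(-181 + k(-7)))**2 = ((1 - 1*(-12)) + sqrt(-181 + (1/2)*(-9 - 7)/(-7)))**2 = ((1 + 12) + sqrt(-181 + (1/2)*(-1/7)*(-16)))**2 = (13 + sqrt(-181 + 8/7))**2 = (13 + sqrt(-1259/7))**2 = (13 + I*sqrt(8813)/7)**2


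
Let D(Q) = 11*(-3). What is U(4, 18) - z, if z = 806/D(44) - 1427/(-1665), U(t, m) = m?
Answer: 761303/18315 ≈ 41.567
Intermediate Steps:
D(Q) = -33
z = -431633/18315 (z = 806/(-33) - 1427/(-1665) = 806*(-1/33) - 1427*(-1/1665) = -806/33 + 1427/1665 = -431633/18315 ≈ -23.567)
U(4, 18) - z = 18 - 1*(-431633/18315) = 18 + 431633/18315 = 761303/18315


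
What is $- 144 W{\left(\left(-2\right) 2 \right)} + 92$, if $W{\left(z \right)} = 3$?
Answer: $-340$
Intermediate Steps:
$- 144 W{\left(\left(-2\right) 2 \right)} + 92 = \left(-144\right) 3 + 92 = -432 + 92 = -340$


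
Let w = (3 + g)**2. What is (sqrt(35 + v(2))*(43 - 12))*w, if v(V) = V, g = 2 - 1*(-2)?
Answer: 1519*sqrt(37) ≈ 9239.7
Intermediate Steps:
g = 4 (g = 2 + 2 = 4)
w = 49 (w = (3 + 4)**2 = 7**2 = 49)
(sqrt(35 + v(2))*(43 - 12))*w = (sqrt(35 + 2)*(43 - 12))*49 = (sqrt(37)*31)*49 = (31*sqrt(37))*49 = 1519*sqrt(37)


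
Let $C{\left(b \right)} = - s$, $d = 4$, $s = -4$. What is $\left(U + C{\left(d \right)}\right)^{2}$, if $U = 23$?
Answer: $729$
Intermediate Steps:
$C{\left(b \right)} = 4$ ($C{\left(b \right)} = \left(-1\right) \left(-4\right) = 4$)
$\left(U + C{\left(d \right)}\right)^{2} = \left(23 + 4\right)^{2} = 27^{2} = 729$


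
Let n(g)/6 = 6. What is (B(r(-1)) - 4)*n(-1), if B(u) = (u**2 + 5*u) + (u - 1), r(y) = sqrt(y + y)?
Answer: -252 + 216*I*sqrt(2) ≈ -252.0 + 305.47*I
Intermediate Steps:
r(y) = sqrt(2)*sqrt(y) (r(y) = sqrt(2*y) = sqrt(2)*sqrt(y))
B(u) = -1 + u**2 + 6*u (B(u) = (u**2 + 5*u) + (-1 + u) = -1 + u**2 + 6*u)
n(g) = 36 (n(g) = 6*6 = 36)
(B(r(-1)) - 4)*n(-1) = ((-1 + (sqrt(2)*sqrt(-1))**2 + 6*(sqrt(2)*sqrt(-1))) - 4)*36 = ((-1 + (sqrt(2)*I)**2 + 6*(sqrt(2)*I)) - 4)*36 = ((-1 + (I*sqrt(2))**2 + 6*(I*sqrt(2))) - 4)*36 = ((-1 - 2 + 6*I*sqrt(2)) - 4)*36 = ((-3 + 6*I*sqrt(2)) - 4)*36 = (-7 + 6*I*sqrt(2))*36 = -252 + 216*I*sqrt(2)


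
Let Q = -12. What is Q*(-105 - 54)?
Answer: 1908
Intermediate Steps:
Q*(-105 - 54) = -12*(-105 - 54) = -12*(-159) = 1908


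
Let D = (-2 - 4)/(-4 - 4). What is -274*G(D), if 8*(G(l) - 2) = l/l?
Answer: -2329/4 ≈ -582.25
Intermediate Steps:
D = ¾ (D = -6/(-8) = -6*(-⅛) = ¾ ≈ 0.75000)
G(l) = 17/8 (G(l) = 2 + (l/l)/8 = 2 + (⅛)*1 = 2 + ⅛ = 17/8)
-274*G(D) = -274*17/8 = -2329/4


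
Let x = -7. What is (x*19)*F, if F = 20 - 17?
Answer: -399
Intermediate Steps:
F = 3
(x*19)*F = -7*19*3 = -133*3 = -399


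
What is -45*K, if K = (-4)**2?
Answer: -720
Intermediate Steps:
K = 16
-45*K = -45*16 = -720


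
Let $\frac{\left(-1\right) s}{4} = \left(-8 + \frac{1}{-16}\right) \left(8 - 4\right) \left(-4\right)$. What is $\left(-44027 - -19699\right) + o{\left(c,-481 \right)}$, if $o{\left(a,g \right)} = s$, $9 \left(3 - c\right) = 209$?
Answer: $-24844$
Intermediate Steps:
$c = - \frac{182}{9}$ ($c = 3 - \frac{209}{9} = - \frac{182}{9} \approx -20.222$)
$s = -516$ ($s = - 4 \left(-8 + \frac{1}{-16}\right) \left(8 - 4\right) \left(-4\right) = - 4 \left(-8 - \frac{1}{16}\right) 4 \left(-4\right) = - 4 \left(- \frac{129}{16}\right) 4 \left(-4\right) = - 4 \left(\left(- \frac{129}{4}\right) \left(-4\right)\right) = \left(-4\right) 129 = -516$)
$o{\left(a,g \right)} = -516$
$\left(-44027 - -19699\right) + o{\left(c,-481 \right)} = \left(-44027 - -19699\right) - 516 = \left(-44027 + 19699\right) - 516 = -24328 - 516 = -24844$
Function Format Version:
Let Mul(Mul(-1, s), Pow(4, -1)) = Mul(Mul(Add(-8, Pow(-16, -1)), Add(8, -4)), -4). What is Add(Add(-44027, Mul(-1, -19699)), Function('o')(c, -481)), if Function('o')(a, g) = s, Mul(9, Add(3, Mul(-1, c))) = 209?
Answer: -24844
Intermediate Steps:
c = Rational(-182, 9) (c = Add(3, Mul(Rational(-1, 9), 209)) = Add(3, Rational(-209, 9)) = Rational(-182, 9) ≈ -20.222)
s = -516 (s = Mul(-4, Mul(Mul(Add(-8, Pow(-16, -1)), Add(8, -4)), -4)) = Mul(-4, Mul(Mul(Add(-8, Rational(-1, 16)), 4), -4)) = Mul(-4, Mul(Mul(Rational(-129, 16), 4), -4)) = Mul(-4, Mul(Rational(-129, 4), -4)) = Mul(-4, 129) = -516)
Function('o')(a, g) = -516
Add(Add(-44027, Mul(-1, -19699)), Function('o')(c, -481)) = Add(Add(-44027, Mul(-1, -19699)), -516) = Add(Add(-44027, 19699), -516) = Add(-24328, -516) = -24844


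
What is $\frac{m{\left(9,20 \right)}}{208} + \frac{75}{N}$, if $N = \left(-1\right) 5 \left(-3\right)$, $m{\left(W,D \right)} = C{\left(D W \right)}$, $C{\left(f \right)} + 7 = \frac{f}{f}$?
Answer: $\frac{517}{104} \approx 4.9712$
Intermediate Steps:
$C{\left(f \right)} = -6$ ($C{\left(f \right)} = -7 + \frac{f}{f} = -7 + 1 = -6$)
$m{\left(W,D \right)} = -6$
$N = 15$ ($N = \left(-5\right) \left(-3\right) = 15$)
$\frac{m{\left(9,20 \right)}}{208} + \frac{75}{N} = - \frac{6}{208} + \frac{75}{15} = \left(-6\right) \frac{1}{208} + 75 \cdot \frac{1}{15} = - \frac{3}{104} + 5 = \frac{517}{104}$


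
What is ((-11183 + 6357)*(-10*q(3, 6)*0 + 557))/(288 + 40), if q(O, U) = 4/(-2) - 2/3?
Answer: -1344041/164 ≈ -8195.4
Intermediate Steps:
q(O, U) = -8/3 (q(O, U) = 4*(-½) - 2*⅓ = -2 - ⅔ = -8/3)
((-11183 + 6357)*(-10*q(3, 6)*0 + 557))/(288 + 40) = ((-11183 + 6357)*(-10*(-8/3)*0 + 557))/(288 + 40) = (-4826*((80/3)*0 + 557))/328 = (-4826*(0 + 557))/328 = (-4826*557)/328 = (1/328)*(-2688082) = -1344041/164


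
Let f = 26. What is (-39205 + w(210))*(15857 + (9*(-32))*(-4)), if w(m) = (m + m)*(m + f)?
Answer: 1019094235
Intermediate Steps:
w(m) = 2*m*(26 + m) (w(m) = (m + m)*(m + 26) = (2*m)*(26 + m) = 2*m*(26 + m))
(-39205 + w(210))*(15857 + (9*(-32))*(-4)) = (-39205 + 2*210*(26 + 210))*(15857 + (9*(-32))*(-4)) = (-39205 + 2*210*236)*(15857 - 288*(-4)) = (-39205 + 99120)*(15857 + 1152) = 59915*17009 = 1019094235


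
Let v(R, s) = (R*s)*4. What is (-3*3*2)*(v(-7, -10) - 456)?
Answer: 3168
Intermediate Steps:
v(R, s) = 4*R*s
(-3*3*2)*(v(-7, -10) - 456) = (-3*3*2)*(4*(-7)*(-10) - 456) = (-9*2)*(280 - 456) = -18*(-176) = 3168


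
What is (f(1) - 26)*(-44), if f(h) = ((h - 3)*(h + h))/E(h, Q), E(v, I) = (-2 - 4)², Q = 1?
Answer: 10340/9 ≈ 1148.9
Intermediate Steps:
E(v, I) = 36 (E(v, I) = (-6)² = 36)
f(h) = h*(-3 + h)/18 (f(h) = ((h - 3)*(h + h))/36 = ((-3 + h)*(2*h))*(1/36) = (2*h*(-3 + h))*(1/36) = h*(-3 + h)/18)
(f(1) - 26)*(-44) = ((1/18)*1*(-3 + 1) - 26)*(-44) = ((1/18)*1*(-2) - 26)*(-44) = (-⅑ - 26)*(-44) = -235/9*(-44) = 10340/9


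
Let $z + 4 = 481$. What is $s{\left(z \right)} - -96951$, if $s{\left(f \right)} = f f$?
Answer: $324480$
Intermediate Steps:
$z = 477$ ($z = -4 + 481 = 477$)
$s{\left(f \right)} = f^{2}$
$s{\left(z \right)} - -96951 = 477^{2} - -96951 = 227529 + 96951 = 324480$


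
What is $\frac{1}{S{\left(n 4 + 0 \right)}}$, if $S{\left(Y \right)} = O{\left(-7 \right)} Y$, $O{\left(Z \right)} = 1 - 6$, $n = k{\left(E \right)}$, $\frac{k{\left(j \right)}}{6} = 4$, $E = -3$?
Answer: $- \frac{1}{480} \approx -0.0020833$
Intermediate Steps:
$k{\left(j \right)} = 24$ ($k{\left(j \right)} = 6 \cdot 4 = 24$)
$n = 24$
$O{\left(Z \right)} = -5$
$S{\left(Y \right)} = - 5 Y$
$\frac{1}{S{\left(n 4 + 0 \right)}} = \frac{1}{\left(-5\right) \left(24 \cdot 4 + 0\right)} = \frac{1}{\left(-5\right) \left(96 + 0\right)} = \frac{1}{\left(-5\right) 96} = \frac{1}{-480} = - \frac{1}{480}$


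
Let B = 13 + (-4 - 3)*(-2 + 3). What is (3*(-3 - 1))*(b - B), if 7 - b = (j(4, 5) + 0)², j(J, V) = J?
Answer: 180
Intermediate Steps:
B = 6 (B = 13 - 7*1 = 13 - 7 = 6)
b = -9 (b = 7 - (4 + 0)² = 7 - 1*4² = 7 - 1*16 = 7 - 16 = -9)
(3*(-3 - 1))*(b - B) = (3*(-3 - 1))*(-9 - 1*6) = (3*(-4))*(-9 - 6) = -12*(-15) = 180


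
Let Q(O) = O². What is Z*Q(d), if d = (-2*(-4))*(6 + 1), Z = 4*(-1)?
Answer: -12544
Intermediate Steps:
Z = -4
d = 56 (d = 8*7 = 56)
Z*Q(d) = -4*56² = -4*3136 = -12544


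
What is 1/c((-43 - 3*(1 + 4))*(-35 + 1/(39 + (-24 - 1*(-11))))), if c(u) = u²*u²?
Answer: 28561/482889235731187041 ≈ 5.9146e-14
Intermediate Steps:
c(u) = u⁴
1/c((-43 - 3*(1 + 4))*(-35 + 1/(39 + (-24 - 1*(-11))))) = 1/(((-43 - 3*(1 + 4))*(-35 + 1/(39 + (-24 - 1*(-11)))))⁴) = 1/(((-43 - 3*5)*(-35 + 1/(39 + (-24 + 11))))⁴) = 1/(((-43 - 15)*(-35 + 1/(39 - 13)))⁴) = 1/((-58*(-35 + 1/26))⁴) = 1/((-58*(-909/26))⁴) = 1/((26361/13)⁴) = 1/(482889235731187041/28561) = 28561/482889235731187041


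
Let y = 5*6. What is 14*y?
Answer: 420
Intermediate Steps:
y = 30
14*y = 14*30 = 420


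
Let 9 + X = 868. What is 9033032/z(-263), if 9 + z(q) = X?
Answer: 4516516/425 ≈ 10627.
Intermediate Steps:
X = 859 (X = -9 + 868 = 859)
z(q) = 850 (z(q) = -9 + 859 = 850)
9033032/z(-263) = 9033032/850 = 9033032*(1/850) = 4516516/425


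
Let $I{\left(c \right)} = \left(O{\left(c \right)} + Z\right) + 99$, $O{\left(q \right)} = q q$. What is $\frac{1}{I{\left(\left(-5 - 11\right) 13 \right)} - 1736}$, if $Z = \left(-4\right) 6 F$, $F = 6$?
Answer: $\frac{1}{41483} \approx 2.4106 \cdot 10^{-5}$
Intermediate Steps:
$O{\left(q \right)} = q^{2}$
$Z = -144$ ($Z = \left(-4\right) 6 \cdot 6 = \left(-24\right) 6 = -144$)
$I{\left(c \right)} = -45 + c^{2}$ ($I{\left(c \right)} = \left(c^{2} - 144\right) + 99 = \left(-144 + c^{2}\right) + 99 = -45 + c^{2}$)
$\frac{1}{I{\left(\left(-5 - 11\right) 13 \right)} - 1736} = \frac{1}{\left(-45 + \left(\left(-5 - 11\right) 13\right)^{2}\right) - 1736} = \frac{1}{\left(-45 + \left(\left(-16\right) 13\right)^{2}\right) - 1736} = \frac{1}{\left(-45 + \left(-208\right)^{2}\right) - 1736} = \frac{1}{\left(-45 + 43264\right) - 1736} = \frac{1}{43219 - 1736} = \frac{1}{41483}$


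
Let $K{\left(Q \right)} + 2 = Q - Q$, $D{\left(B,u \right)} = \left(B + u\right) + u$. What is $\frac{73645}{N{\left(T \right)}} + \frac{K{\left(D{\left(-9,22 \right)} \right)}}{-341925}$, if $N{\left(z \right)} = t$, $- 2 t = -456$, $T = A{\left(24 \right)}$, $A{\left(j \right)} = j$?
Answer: $\frac{8393689027}{25986300} \approx 323.0$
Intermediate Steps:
$D{\left(B,u \right)} = B + 2 u$
$T = 24$
$K{\left(Q \right)} = -2$ ($K{\left(Q \right)} = -2 + \left(Q - Q\right) = -2 + 0 = -2$)
$t = 228$ ($t = \left(- \frac{1}{2}\right) \left(-456\right) = 228$)
$N{\left(z \right)} = 228$
$\frac{73645}{N{\left(T \right)}} + \frac{K{\left(D{\left(-9,22 \right)} \right)}}{-341925} = \frac{73645}{228} - \frac{2}{-341925} = 73645 \cdot \frac{1}{228} - - \frac{2}{341925} = \frac{73645}{228} + \frac{2}{341925} = \frac{8393689027}{25986300}$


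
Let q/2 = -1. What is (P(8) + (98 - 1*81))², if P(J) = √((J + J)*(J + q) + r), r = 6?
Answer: (17 + √102)² ≈ 734.38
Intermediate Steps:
q = -2 (q = 2*(-1) = -2)
P(J) = √(6 + 2*J*(-2 + J)) (P(J) = √((J + J)*(J - 2) + 6) = √((2*J)*(-2 + J) + 6) = √(2*J*(-2 + J) + 6) = √(6 + 2*J*(-2 + J)))
(P(8) + (98 - 1*81))² = (√(6 - 4*8 + 2*8²) + (98 - 1*81))² = (√(6 - 32 + 2*64) + (98 - 81))² = (√(6 - 32 + 128) + 17)² = (√102 + 17)² = (17 + √102)²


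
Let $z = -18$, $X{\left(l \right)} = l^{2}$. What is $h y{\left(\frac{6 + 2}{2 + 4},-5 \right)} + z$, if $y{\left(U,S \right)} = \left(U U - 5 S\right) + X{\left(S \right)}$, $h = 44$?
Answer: $\frac{20342}{9} \approx 2260.2$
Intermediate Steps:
$y{\left(U,S \right)} = S^{2} + U^{2} - 5 S$ ($y{\left(U,S \right)} = \left(U U - 5 S\right) + S^{2} = \left(U^{2} - 5 S\right) + S^{2} = S^{2} + U^{2} - 5 S$)
$h y{\left(\frac{6 + 2}{2 + 4},-5 \right)} + z = 44 \left(\left(-5\right)^{2} + \left(\frac{6 + 2}{2 + 4}\right)^{2} - -25\right) - 18 = 44 \left(25 + \left(\frac{8}{6}\right)^{2} + 25\right) - 18 = 44 \left(25 + \left(8 \cdot \frac{1}{6}\right)^{2} + 25\right) - 18 = 44 \left(25 + \left(\frac{4}{3}\right)^{2} + 25\right) - 18 = 44 \left(25 + \frac{16}{9} + 25\right) - 18 = 44 \cdot \frac{466}{9} - 18 = \frac{20504}{9} - 18 = \frac{20342}{9}$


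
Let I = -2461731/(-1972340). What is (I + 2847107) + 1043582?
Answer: 7673764003991/1972340 ≈ 3.8907e+6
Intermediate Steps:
I = 2461731/1972340 (I = -2461731*(-1/1972340) = 2461731/1972340 ≈ 1.2481)
(I + 2847107) + 1043582 = (2461731/1972340 + 2847107) + 1043582 = 5615465482111/1972340 + 1043582 = 7673764003991/1972340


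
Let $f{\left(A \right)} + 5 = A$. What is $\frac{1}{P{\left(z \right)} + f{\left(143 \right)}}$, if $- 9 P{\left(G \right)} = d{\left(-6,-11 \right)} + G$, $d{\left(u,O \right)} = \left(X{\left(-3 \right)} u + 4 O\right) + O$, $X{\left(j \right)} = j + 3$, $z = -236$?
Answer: $\frac{3}{511} \approx 0.0058708$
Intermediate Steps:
$f{\left(A \right)} = -5 + A$
$X{\left(j \right)} = 3 + j$
$d{\left(u,O \right)} = 5 O$ ($d{\left(u,O \right)} = \left(\left(3 - 3\right) u + 4 O\right) + O = \left(0 u + 4 O\right) + O = \left(0 + 4 O\right) + O = 4 O + O = 5 O$)
$P{\left(G \right)} = \frac{55}{9} - \frac{G}{9}$ ($P{\left(G \right)} = - \frac{5 \left(-11\right) + G}{9} = - \frac{-55 + G}{9} = \frac{55}{9} - \frac{G}{9}$)
$\frac{1}{P{\left(z \right)} + f{\left(143 \right)}} = \frac{1}{\left(\frac{55}{9} - - \frac{236}{9}\right) + \left(-5 + 143\right)} = \frac{1}{\left(\frac{55}{9} + \frac{236}{9}\right) + 138} = \frac{1}{\frac{97}{3} + 138} = \frac{1}{\frac{511}{3}} = \frac{3}{511}$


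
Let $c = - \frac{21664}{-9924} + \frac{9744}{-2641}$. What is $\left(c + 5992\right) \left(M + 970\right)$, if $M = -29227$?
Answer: $- \frac{369711161593856}{2184107} \approx -1.6927 \cdot 10^{8}$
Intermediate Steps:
$c = - \frac{9871208}{6552321}$ ($c = \left(-21664\right) \left(- \frac{1}{9924}\right) + 9744 \left(- \frac{1}{2641}\right) = \frac{5416}{2481} - \frac{9744}{2641} = - \frac{9871208}{6552321} \approx -1.5065$)
$\left(c + 5992\right) \left(M + 970\right) = \left(- \frac{9871208}{6552321} + 5992\right) \left(-29227 + 970\right) = \frac{39251636224}{6552321} \left(-28257\right) = - \frac{369711161593856}{2184107}$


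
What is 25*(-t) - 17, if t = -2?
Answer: 33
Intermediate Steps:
25*(-t) - 17 = 25*(-1*(-2)) - 17 = 25*2 - 17 = 50 - 17 = 33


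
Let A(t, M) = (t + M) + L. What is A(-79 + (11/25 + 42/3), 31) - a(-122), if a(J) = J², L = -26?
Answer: -373589/25 ≈ -14944.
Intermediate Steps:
A(t, M) = -26 + M + t (A(t, M) = (t + M) - 26 = (M + t) - 26 = -26 + M + t)
A(-79 + (11/25 + 42/3), 31) - a(-122) = (-26 + 31 + (-79 + (11/25 + 42/3))) - 1*(-122)² = (-26 + 31 + (-79 + (11*(1/25) + 42*(⅓)))) - 1*14884 = (-26 + 31 + (-79 + (11/25 + 14))) - 14884 = (-26 + 31 + (-79 + 361/25)) - 14884 = (-26 + 31 - 1614/25) - 14884 = -1489/25 - 14884 = -373589/25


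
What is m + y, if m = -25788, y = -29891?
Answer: -55679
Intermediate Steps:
m + y = -25788 - 29891 = -55679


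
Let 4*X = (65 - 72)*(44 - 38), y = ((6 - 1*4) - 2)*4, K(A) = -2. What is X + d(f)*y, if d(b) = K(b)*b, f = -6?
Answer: -21/2 ≈ -10.500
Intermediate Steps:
d(b) = -2*b
y = 0 (y = ((6 - 4) - 2)*4 = (2 - 2)*4 = 0*4 = 0)
X = -21/2 (X = ((65 - 72)*(44 - 38))/4 = (-7*6)/4 = (1/4)*(-42) = -21/2 ≈ -10.500)
X + d(f)*y = -21/2 - 2*(-6)*0 = -21/2 + 12*0 = -21/2 + 0 = -21/2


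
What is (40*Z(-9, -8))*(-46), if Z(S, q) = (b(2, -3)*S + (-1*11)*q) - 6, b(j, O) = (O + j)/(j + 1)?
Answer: -156400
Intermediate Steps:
b(j, O) = (O + j)/(1 + j)
Z(S, q) = -6 - 11*q - S/3 (Z(S, q) = (((-3 + 2)/(1 + 2))*S + (-1*11)*q) - 6 = ((-1/3)*S - 11*q) - 6 = (((1/3)*(-1))*S - 11*q) - 6 = (-S/3 - 11*q) - 6 = (-11*q - S/3) - 6 = -6 - 11*q - S/3)
(40*Z(-9, -8))*(-46) = (40*(-6 - 11*(-8) - 1/3*(-9)))*(-46) = (40*(-6 + 88 + 3))*(-46) = (40*85)*(-46) = 3400*(-46) = -156400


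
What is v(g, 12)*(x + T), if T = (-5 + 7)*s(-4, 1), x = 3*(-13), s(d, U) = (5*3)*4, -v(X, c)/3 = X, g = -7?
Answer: 1701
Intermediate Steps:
v(X, c) = -3*X
s(d, U) = 60 (s(d, U) = 15*4 = 60)
x = -39
T = 120 (T = (-5 + 7)*60 = 2*60 = 120)
v(g, 12)*(x + T) = (-3*(-7))*(-39 + 120) = 21*81 = 1701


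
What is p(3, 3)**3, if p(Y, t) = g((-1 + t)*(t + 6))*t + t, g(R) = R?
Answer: 185193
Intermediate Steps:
p(Y, t) = t + t*(-1 + t)*(6 + t) (p(Y, t) = ((-1 + t)*(t + 6))*t + t = ((-1 + t)*(6 + t))*t + t = t*(-1 + t)*(6 + t) + t = t + t*(-1 + t)*(6 + t))
p(3, 3)**3 = (3*(-5 + 3**2 + 5*3))**3 = (3*(-5 + 9 + 15))**3 = (3*19)**3 = 57**3 = 185193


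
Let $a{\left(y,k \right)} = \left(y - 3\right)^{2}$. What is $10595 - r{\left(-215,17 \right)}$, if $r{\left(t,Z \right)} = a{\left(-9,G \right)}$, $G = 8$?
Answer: $10451$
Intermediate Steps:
$a{\left(y,k \right)} = \left(-3 + y\right)^{2}$
$r{\left(t,Z \right)} = 144$ ($r{\left(t,Z \right)} = \left(-3 - 9\right)^{2} = \left(-12\right)^{2} = 144$)
$10595 - r{\left(-215,17 \right)} = 10595 - 144 = 10451$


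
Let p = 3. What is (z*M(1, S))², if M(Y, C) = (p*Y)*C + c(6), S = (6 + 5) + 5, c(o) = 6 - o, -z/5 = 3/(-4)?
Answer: 32400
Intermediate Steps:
z = 15/4 (z = -15/(-4) = -15*(-1)/4 = -5*(-¾) = 15/4 ≈ 3.7500)
S = 16 (S = 11 + 5 = 16)
M(Y, C) = 3*C*Y (M(Y, C) = (3*Y)*C + (6 - 1*6) = 3*C*Y + (6 - 6) = 3*C*Y + 0 = 3*C*Y)
(z*M(1, S))² = (15*(3*16*1)/4)² = ((15/4)*48)² = 180² = 32400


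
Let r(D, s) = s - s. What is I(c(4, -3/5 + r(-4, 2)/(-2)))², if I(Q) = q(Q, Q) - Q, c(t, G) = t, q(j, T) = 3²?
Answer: 25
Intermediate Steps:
q(j, T) = 9
r(D, s) = 0
I(Q) = 9 - Q
I(c(4, -3/5 + r(-4, 2)/(-2)))² = (9 - 1*4)² = (9 - 4)² = 5² = 25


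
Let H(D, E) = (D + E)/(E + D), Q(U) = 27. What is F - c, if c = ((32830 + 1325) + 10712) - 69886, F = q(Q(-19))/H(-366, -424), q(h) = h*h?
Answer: 25748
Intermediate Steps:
H(D, E) = 1 (H(D, E) = (D + E)/(D + E) = 1)
q(h) = h**2
F = 729 (F = 27**2/1 = 729*1 = 729)
c = -25019 (c = (34155 + 10712) - 69886 = 44867 - 69886 = -25019)
F - c = 729 - 1*(-25019) = 729 + 25019 = 25748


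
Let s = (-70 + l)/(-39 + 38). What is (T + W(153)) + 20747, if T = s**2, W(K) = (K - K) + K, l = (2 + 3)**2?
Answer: 22925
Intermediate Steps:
l = 25 (l = 5**2 = 25)
W(K) = K (W(K) = 0 + K = K)
s = 45 (s = (-70 + 25)/(-39 + 38) = -45/(-1) = -45*(-1) = 45)
T = 2025 (T = 45**2 = 2025)
(T + W(153)) + 20747 = (2025 + 153) + 20747 = 2178 + 20747 = 22925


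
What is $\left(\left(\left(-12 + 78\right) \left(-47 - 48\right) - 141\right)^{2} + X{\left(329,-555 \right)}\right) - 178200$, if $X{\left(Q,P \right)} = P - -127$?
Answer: $40922293$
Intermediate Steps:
$X{\left(Q,P \right)} = 127 + P$ ($X{\left(Q,P \right)} = P + 127 = 127 + P$)
$\left(\left(\left(-12 + 78\right) \left(-47 - 48\right) - 141\right)^{2} + X{\left(329,-555 \right)}\right) - 178200 = \left(\left(\left(-12 + 78\right) \left(-47 - 48\right) - 141\right)^{2} + \left(127 - 555\right)\right) - 178200 = \left(\left(66 \left(-47 - 48\right) - 141\right)^{2} - 428\right) - 178200 = \left(\left(66 \left(-95\right) - 141\right)^{2} - 428\right) - 178200 = \left(\left(-6270 - 141\right)^{2} - 428\right) - 178200 = \left(\left(-6411\right)^{2} - 428\right) - 178200 = \left(41100921 - 428\right) - 178200 = 41100493 - 178200 = 40922293$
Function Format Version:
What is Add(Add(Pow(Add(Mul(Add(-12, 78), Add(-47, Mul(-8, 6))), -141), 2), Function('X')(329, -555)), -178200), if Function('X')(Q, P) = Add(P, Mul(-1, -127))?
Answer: 40922293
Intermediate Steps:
Function('X')(Q, P) = Add(127, P) (Function('X')(Q, P) = Add(P, 127) = Add(127, P))
Add(Add(Pow(Add(Mul(Add(-12, 78), Add(-47, Mul(-8, 6))), -141), 2), Function('X')(329, -555)), -178200) = Add(Add(Pow(Add(Mul(Add(-12, 78), Add(-47, Mul(-8, 6))), -141), 2), Add(127, -555)), -178200) = Add(Add(Pow(Add(Mul(66, Add(-47, -48)), -141), 2), -428), -178200) = Add(Add(Pow(Add(Mul(66, -95), -141), 2), -428), -178200) = Add(Add(Pow(Add(-6270, -141), 2), -428), -178200) = Add(Add(Pow(-6411, 2), -428), -178200) = Add(Add(41100921, -428), -178200) = Add(41100493, -178200) = 40922293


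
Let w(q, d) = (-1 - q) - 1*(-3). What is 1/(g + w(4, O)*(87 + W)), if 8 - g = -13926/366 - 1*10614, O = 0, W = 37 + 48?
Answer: 61/629279 ≈ 9.6936e-5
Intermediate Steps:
W = 85
w(q, d) = 2 - q (w(q, d) = (-1 - q) + 3 = 2 - q)
g = 650263/61 (g = 8 - (-13926/366 - 1*10614) = 8 - (-13926*1/366 - 10614) = 8 - (-2321/61 - 10614) = 8 - 1*(-649775/61) = 8 + 649775/61 = 650263/61 ≈ 10660.)
1/(g + w(4, O)*(87 + W)) = 1/(650263/61 + (2 - 1*4)*(87 + 85)) = 1/(650263/61 + (2 - 4)*172) = 1/(650263/61 - 2*172) = 1/(650263/61 - 344) = 1/(629279/61) = 61/629279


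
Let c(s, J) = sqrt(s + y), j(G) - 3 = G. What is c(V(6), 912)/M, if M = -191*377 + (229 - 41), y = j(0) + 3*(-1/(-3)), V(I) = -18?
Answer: -I*sqrt(14)/71819 ≈ -5.2098e-5*I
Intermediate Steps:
j(G) = 3 + G
y = 4 (y = (3 + 0) + 3*(-1/(-3)) = 3 + 3*(-1*(-1/3)) = 3 + 3*(1/3) = 3 + 1 = 4)
c(s, J) = sqrt(4 + s) (c(s, J) = sqrt(s + 4) = sqrt(4 + s))
M = -71819 (M = -72007 + 188 = -71819)
c(V(6), 912)/M = sqrt(4 - 18)/(-71819) = sqrt(-14)*(-1/71819) = (I*sqrt(14))*(-1/71819) = -I*sqrt(14)/71819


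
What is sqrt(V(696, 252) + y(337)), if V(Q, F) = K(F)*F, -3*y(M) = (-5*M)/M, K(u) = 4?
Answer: sqrt(9087)/3 ≈ 31.775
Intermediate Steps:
y(M) = 5/3 (y(M) = -(-5*M)/(3*M) = -1/3*(-5) = 5/3)
V(Q, F) = 4*F
sqrt(V(696, 252) + y(337)) = sqrt(4*252 + 5/3) = sqrt(1008 + 5/3) = sqrt(3029/3) = sqrt(9087)/3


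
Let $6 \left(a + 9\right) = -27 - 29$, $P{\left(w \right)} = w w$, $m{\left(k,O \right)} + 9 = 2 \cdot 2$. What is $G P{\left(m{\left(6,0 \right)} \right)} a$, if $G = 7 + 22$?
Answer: $- \frac{39875}{3} \approx -13292.0$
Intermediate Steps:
$G = 29$
$m{\left(k,O \right)} = -5$ ($m{\left(k,O \right)} = -9 + 2 \cdot 2 = -9 + 4 = -5$)
$P{\left(w \right)} = w^{2}$
$a = - \frac{55}{3}$ ($a = -9 + \frac{-27 - 29}{6} = -9 + \frac{1}{6} \left(-56\right) = -9 - \frac{28}{3} = - \frac{55}{3} \approx -18.333$)
$G P{\left(m{\left(6,0 \right)} \right)} a = 29 \left(-5\right)^{2} \left(- \frac{55}{3}\right) = 29 \cdot 25 \left(- \frac{55}{3}\right) = 725 \left(- \frac{55}{3}\right) = - \frac{39875}{3}$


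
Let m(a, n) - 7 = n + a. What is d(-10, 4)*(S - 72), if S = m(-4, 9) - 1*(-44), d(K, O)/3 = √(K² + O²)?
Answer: -96*√29 ≈ -516.98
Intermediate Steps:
m(a, n) = 7 + a + n (m(a, n) = 7 + (n + a) = 7 + (a + n) = 7 + a + n)
d(K, O) = 3*√(K² + O²)
S = 56 (S = (7 - 4 + 9) - 1*(-44) = 12 + 44 = 56)
d(-10, 4)*(S - 72) = (3*√((-10)² + 4²))*(56 - 72) = (3*√(100 + 16))*(-16) = (3*√116)*(-16) = (3*(2*√29))*(-16) = (6*√29)*(-16) = -96*√29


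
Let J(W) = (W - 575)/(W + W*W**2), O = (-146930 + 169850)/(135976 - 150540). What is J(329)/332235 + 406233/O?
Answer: -194442169398252243653/753267449363310 ≈ -2.5813e+5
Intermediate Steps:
O = -5730/3641 (O = 22920/(-14564) = 22920*(-1/14564) = -5730/3641 ≈ -1.5737)
J(W) = (-575 + W)/(W + W**3)
J(329)/332235 + 406233/O = ((-575 + 329)/(329 + 329**3))/332235 + 406233/(-5730/3641) = (-246/(329 + 35611289))*(1/332235) + 406233*(-3641/5730) = (-246/35611618)*(1/332235) - 493031451/1910 = ((1/35611618)*(-246))*(1/332235) - 493031451/1910 = -123/17805809*1/332235 - 493031451/1910 = -41/1971904317705 - 493031451/1910 = -194442169398252243653/753267449363310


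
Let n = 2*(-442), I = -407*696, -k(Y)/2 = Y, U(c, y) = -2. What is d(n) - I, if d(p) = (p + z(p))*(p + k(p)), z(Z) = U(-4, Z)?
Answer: -499952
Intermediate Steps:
z(Z) = -2
k(Y) = -2*Y
I = -283272
n = -884
d(p) = -p*(-2 + p) (d(p) = (p - 2)*(p - 2*p) = (-2 + p)*(-p) = -p*(-2 + p))
d(n) - I = -884*(2 - 1*(-884)) - 1*(-283272) = -884*(2 + 884) + 283272 = -884*886 + 283272 = -783224 + 283272 = -499952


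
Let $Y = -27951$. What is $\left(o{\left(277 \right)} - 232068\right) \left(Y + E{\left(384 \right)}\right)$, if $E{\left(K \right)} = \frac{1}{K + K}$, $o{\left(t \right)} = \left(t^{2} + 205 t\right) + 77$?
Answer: $\frac{2113943423059}{768} \approx 2.7525 \cdot 10^{9}$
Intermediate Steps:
$o{\left(t \right)} = 77 + t^{2} + 205 t$
$E{\left(K \right)} = \frac{1}{2 K}$
$\left(o{\left(277 \right)} - 232068\right) \left(Y + E{\left(384 \right)}\right) = \left(\left(77 + 277^{2} + 205 \cdot 277\right) - 232068\right) \left(-27951 + \frac{1}{2 \cdot 384}\right) = \left(\left(77 + 76729 + 56785\right) - 232068\right) \left(-27951 + \frac{1}{2} \cdot \frac{1}{384}\right) = \left(133591 - 232068\right) \left(-27951 + \frac{1}{768}\right) = \left(-98477\right) \left(- \frac{21466367}{768}\right) = \frac{2113943423059}{768}$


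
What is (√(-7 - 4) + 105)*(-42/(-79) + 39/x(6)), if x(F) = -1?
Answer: -319095/79 - 3039*I*√11/79 ≈ -4039.2 - 127.59*I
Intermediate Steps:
(√(-7 - 4) + 105)*(-42/(-79) + 39/x(6)) = (√(-7 - 4) + 105)*(-42/(-79) + 39/(-1)) = (√(-11) + 105)*(-42*(-1/79) + 39*(-1)) = (I*√11 + 105)*(42/79 - 39) = (105 + I*√11)*(-3039/79) = -319095/79 - 3039*I*√11/79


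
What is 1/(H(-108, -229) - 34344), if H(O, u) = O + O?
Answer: -1/34560 ≈ -2.8935e-5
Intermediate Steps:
H(O, u) = 2*O
1/(H(-108, -229) - 34344) = 1/(2*(-108) - 34344) = 1/(-216 - 34344) = 1/(-34560) = -1/34560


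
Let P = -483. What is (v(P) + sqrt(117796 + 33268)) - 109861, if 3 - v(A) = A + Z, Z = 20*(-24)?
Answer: -108895 + 2*sqrt(37766) ≈ -1.0851e+5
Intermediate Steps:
Z = -480
v(A) = 483 - A (v(A) = 3 - (A - 480) = 3 - (-480 + A) = 3 + (480 - A) = 483 - A)
(v(P) + sqrt(117796 + 33268)) - 109861 = ((483 - 1*(-483)) + sqrt(117796 + 33268)) - 109861 = ((483 + 483) + sqrt(151064)) - 109861 = (966 + 2*sqrt(37766)) - 109861 = -108895 + 2*sqrt(37766)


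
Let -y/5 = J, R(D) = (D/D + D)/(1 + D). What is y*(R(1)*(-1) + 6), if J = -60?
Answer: 1500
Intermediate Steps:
R(D) = 1 (R(D) = (1 + D)/(1 + D) = 1)
y = 300 (y = -5*(-60) = 300)
y*(R(1)*(-1) + 6) = 300*(1*(-1) + 6) = 300*(-1 + 6) = 300*5 = 1500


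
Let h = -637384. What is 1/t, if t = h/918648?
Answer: -114831/79673 ≈ -1.4413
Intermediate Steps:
t = -79673/114831 (t = -637384/918648 = -637384*1/918648 = -79673/114831 ≈ -0.69383)
1/t = 1/(-79673/114831) = -114831/79673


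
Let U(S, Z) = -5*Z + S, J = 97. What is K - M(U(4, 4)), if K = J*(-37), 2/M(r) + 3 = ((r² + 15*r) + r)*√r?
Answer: -10765/3 ≈ -3588.3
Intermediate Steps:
U(S, Z) = S - 5*Z
M(r) = 2/(-3 + √r*(r² + 16*r)) (M(r) = 2/(-3 + ((r² + 15*r) + r)*√r) = 2/(-3 + (r² + 16*r)*√r) = 2/(-3 + √r*(r² + 16*r)))
K = -3589 (K = 97*(-37) = -3589)
K - M(U(4, 4)) = -3589 - 2/(-3 + (4 - 5*4)^(5/2) + 16*(4 - 5*4)^(3/2)) = -3589 - 2/(-3 + (4 - 20)^(5/2) + 16*(4 - 20)^(3/2)) = -3589 - 2/(-3 + (-16)^(5/2) + 16*(-16)^(3/2)) = -3589 - 2/(-3 + 1024*I + 16*(-64*I)) = -3589 - 2/(-3 + 1024*I - 1024*I) = -3589 - 2/(-3) = -3589 - 2*(-1)/3 = -3589 - 1*(-⅔) = -3589 + ⅔ = -10765/3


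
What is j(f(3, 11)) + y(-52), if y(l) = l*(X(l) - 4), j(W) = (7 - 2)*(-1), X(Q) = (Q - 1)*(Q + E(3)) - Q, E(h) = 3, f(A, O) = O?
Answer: -137545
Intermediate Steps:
X(Q) = -Q + (-1 + Q)*(3 + Q) (X(Q) = (Q - 1)*(Q + 3) - Q = (-1 + Q)*(3 + Q) - Q = -Q + (-1 + Q)*(3 + Q))
j(W) = -5 (j(W) = 5*(-1) = -5)
y(l) = l*(-7 + l + l**2) (y(l) = l*((-3 + l + l**2) - 4) = l*(-7 + l + l**2))
j(f(3, 11)) + y(-52) = -5 - 52*(-7 - 52 + (-52)**2) = -5 - 52*(-7 - 52 + 2704) = -5 - 52*2645 = -5 - 137540 = -137545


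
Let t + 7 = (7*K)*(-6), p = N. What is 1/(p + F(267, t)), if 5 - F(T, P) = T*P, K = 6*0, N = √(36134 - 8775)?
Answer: 1874/3484517 - √27359/3484517 ≈ 0.00049034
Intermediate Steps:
N = √27359 ≈ 165.41
K = 0
p = √27359 ≈ 165.41
t = -7 (t = -7 + (7*0)*(-6) = -7 + 0*(-6) = -7 + 0 = -7)
F(T, P) = 5 - P*T (F(T, P) = 5 - T*P = 5 - P*T)
1/(p + F(267, t)) = 1/(√27359 + (5 - 1*(-7)*267)) = 1/(√27359 + (5 + 1869)) = 1/(√27359 + 1874) = 1/(1874 + √27359)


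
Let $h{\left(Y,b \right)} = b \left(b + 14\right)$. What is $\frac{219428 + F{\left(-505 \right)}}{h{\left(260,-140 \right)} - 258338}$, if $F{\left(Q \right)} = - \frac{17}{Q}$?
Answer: $- \frac{110811157}{121552490} \approx -0.91163$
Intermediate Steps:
$h{\left(Y,b \right)} = b \left(14 + b\right)$
$\frac{219428 + F{\left(-505 \right)}}{h{\left(260,-140 \right)} - 258338} = \frac{219428 - \frac{17}{-505}}{- 140 \left(14 - 140\right) - 258338} = \frac{219428 - - \frac{17}{505}}{\left(-140\right) \left(-126\right) - 258338} = \frac{219428 + \frac{17}{505}}{17640 - 258338} = \frac{110811157}{505 \left(-240698\right)} = \frac{110811157}{505} \left(- \frac{1}{240698}\right) = - \frac{110811157}{121552490}$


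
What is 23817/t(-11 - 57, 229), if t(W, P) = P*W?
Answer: -1401/916 ≈ -1.5295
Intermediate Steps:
23817/t(-11 - 57, 229) = 23817/((229*(-11 - 57))) = 23817/((229*(-68))) = 23817/(-15572) = 23817*(-1/15572) = -1401/916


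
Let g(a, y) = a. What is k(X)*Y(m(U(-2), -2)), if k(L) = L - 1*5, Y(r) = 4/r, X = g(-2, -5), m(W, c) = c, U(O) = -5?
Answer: 14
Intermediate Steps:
X = -2
k(L) = -5 + L (k(L) = L - 5 = -5 + L)
k(X)*Y(m(U(-2), -2)) = (-5 - 2)*(4/(-2)) = -28*(-1)/2 = -7*(-2) = 14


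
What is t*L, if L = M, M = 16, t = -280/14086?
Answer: -2240/7043 ≈ -0.31805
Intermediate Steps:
t = -140/7043 (t = -280*1/14086 = -140/7043 ≈ -0.019878)
L = 16
t*L = -140/7043*16 = -2240/7043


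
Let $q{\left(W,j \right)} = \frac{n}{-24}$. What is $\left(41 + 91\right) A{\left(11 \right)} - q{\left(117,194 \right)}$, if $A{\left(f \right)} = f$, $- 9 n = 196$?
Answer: $\frac{78359}{54} \approx 1451.1$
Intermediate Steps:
$n = - \frac{196}{9}$ ($n = \left(- \frac{1}{9}\right) 196 = - \frac{196}{9} \approx -21.778$)
$q{\left(W,j \right)} = \frac{49}{54}$ ($q{\left(W,j \right)} = - \frac{196}{9 \left(-24\right)} = \left(- \frac{196}{9}\right) \left(- \frac{1}{24}\right) = \frac{49}{54}$)
$\left(41 + 91\right) A{\left(11 \right)} - q{\left(117,194 \right)} = \left(41 + 91\right) 11 - \frac{49}{54} = 132 \cdot 11 - \frac{49}{54} = 1452 - \frac{49}{54} = \frac{78359}{54}$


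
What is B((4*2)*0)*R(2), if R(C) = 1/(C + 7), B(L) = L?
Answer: 0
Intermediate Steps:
R(C) = 1/(7 + C)
B((4*2)*0)*R(2) = ((4*2)*0)/(7 + 2) = (8*0)/9 = 0*(1/9) = 0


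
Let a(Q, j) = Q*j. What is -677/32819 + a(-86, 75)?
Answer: -211683227/32819 ≈ -6450.0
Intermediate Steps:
-677/32819 + a(-86, 75) = -677/32819 - 86*75 = -677*1/32819 - 6450 = -677/32819 - 6450 = -211683227/32819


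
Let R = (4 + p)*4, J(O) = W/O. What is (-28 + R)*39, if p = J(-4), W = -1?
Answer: -429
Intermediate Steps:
J(O) = -1/O
p = 1/4 (p = -1/(-4) = -1*(-1/4) = 1/4 ≈ 0.25000)
R = 17 (R = (4 + 1/4)*4 = (17/4)*4 = 17)
(-28 + R)*39 = (-28 + 17)*39 = -11*39 = -429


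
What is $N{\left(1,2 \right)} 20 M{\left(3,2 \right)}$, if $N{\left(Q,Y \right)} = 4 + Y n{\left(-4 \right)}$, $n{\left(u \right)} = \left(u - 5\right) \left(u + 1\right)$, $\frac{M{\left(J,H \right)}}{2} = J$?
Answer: $6960$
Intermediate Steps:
$M{\left(J,H \right)} = 2 J$
$n{\left(u \right)} = \left(1 + u\right) \left(-5 + u\right)$ ($n{\left(u \right)} = \left(-5 + u\right) \left(1 + u\right) = \left(1 + u\right) \left(-5 + u\right)$)
$N{\left(Q,Y \right)} = 4 + 27 Y$ ($N{\left(Q,Y \right)} = 4 + Y \left(-5 + \left(-4\right)^{2} - -16\right) = 4 + Y \left(-5 + 16 + 16\right) = 4 + Y 27 = 4 + 27 Y$)
$N{\left(1,2 \right)} 20 M{\left(3,2 \right)} = \left(4 + 27 \cdot 2\right) 20 \cdot 2 \cdot 3 = \left(4 + 54\right) 20 \cdot 6 = 58 \cdot 20 \cdot 6 = 1160 \cdot 6 = 6960$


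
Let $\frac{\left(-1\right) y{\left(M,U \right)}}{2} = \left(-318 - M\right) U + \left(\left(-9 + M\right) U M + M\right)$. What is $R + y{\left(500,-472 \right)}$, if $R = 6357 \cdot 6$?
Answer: $231016950$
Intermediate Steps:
$R = 38142$
$y{\left(M,U \right)} = - 2 M - 2 U \left(-318 - M\right) - 2 M U \left(-9 + M\right)$ ($y{\left(M,U \right)} = - 2 \left(\left(-318 - M\right) U + \left(\left(-9 + M\right) U M + M\right)\right) = - 2 \left(U \left(-318 - M\right) + \left(U \left(-9 + M\right) M + M\right)\right) = - 2 \left(U \left(-318 - M\right) + \left(M U \left(-9 + M\right) + M\right)\right) = - 2 \left(U \left(-318 - M\right) + \left(M + M U \left(-9 + M\right)\right)\right) = - 2 \left(M + U \left(-318 - M\right) + M U \left(-9 + M\right)\right) = - 2 M - 2 U \left(-318 - M\right) - 2 M U \left(-9 + M\right)$)
$R + y{\left(500,-472 \right)} = 38142 + \left(\left(-2\right) 500 + 636 \left(-472\right) - - 944 \cdot 500^{2} + 20 \cdot 500 \left(-472\right)\right) = 38142 - \left(5021192 - 236000000\right) = 38142 - -230978808 = 38142 + 230978808 = 231016950$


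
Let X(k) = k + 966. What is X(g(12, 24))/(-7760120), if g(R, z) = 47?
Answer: -1013/7760120 ≈ -0.00013054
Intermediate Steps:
X(k) = 966 + k
X(g(12, 24))/(-7760120) = (966 + 47)/(-7760120) = 1013*(-1/7760120) = -1013/7760120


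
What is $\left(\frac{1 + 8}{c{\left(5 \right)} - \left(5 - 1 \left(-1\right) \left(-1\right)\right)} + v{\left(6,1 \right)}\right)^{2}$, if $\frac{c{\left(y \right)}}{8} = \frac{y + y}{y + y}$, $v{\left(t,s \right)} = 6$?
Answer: $\frac{1089}{16} \approx 68.063$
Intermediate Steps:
$c{\left(y \right)} = 8$ ($c{\left(y \right)} = 8 \frac{y + y}{y + y} = 8 \frac{2 y}{2 y} = 8 \cdot 2 y \frac{1}{2 y} = 8 \cdot 1 = 8$)
$\left(\frac{1 + 8}{c{\left(5 \right)} - \left(5 - 1 \left(-1\right) \left(-1\right)\right)} + v{\left(6,1 \right)}\right)^{2} = \left(\frac{1 + 8}{8 - \left(5 - 1 \left(-1\right) \left(-1\right)\right)} + 6\right)^{2} = \left(\frac{9}{8 - 4} + 6\right)^{2} = \left(\frac{9}{4} + 6\right)^{2} = \left(\frac{33}{4}\right)^{2} = \frac{1089}{16}$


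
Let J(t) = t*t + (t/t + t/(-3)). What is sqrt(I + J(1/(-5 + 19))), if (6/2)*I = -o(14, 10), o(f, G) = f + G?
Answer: I*sqrt(12381)/42 ≈ 2.6493*I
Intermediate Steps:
o(f, G) = G + f
I = -8 (I = (-(10 + 14))/3 = (-1*24)/3 = (1/3)*(-24) = -8)
J(t) = 1 + t**2 - t/3 (J(t) = t**2 + (1 + t*(-1/3)) = t**2 + (1 - t/3) = 1 + t**2 - t/3)
sqrt(I + J(1/(-5 + 19))) = sqrt(-8 + (1 + (1/(-5 + 19))**2 - 1/(3*(-5 + 19)))) = sqrt(-8 + (1 + (1/14)**2 - 1/3/14)) = sqrt(-8 + (1 + (1/14)**2 - 1/3*1/14)) = sqrt(-8 + (1 + 1/196 - 1/42)) = sqrt(-8 + 577/588) = sqrt(-4127/588) = I*sqrt(12381)/42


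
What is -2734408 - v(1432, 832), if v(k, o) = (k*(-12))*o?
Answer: 11562680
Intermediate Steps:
v(k, o) = -12*k*o (v(k, o) = (-12*k)*o = -12*k*o)
-2734408 - v(1432, 832) = -2734408 - (-12)*1432*832 = -2734408 - 1*(-14297088) = -2734408 + 14297088 = 11562680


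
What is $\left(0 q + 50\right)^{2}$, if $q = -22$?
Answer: $2500$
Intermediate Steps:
$\left(0 q + 50\right)^{2} = \left(0 \left(-22\right) + 50\right)^{2} = \left(0 + 50\right)^{2} = 50^{2} = 2500$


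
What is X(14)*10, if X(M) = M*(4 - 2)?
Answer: 280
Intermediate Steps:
X(M) = 2*M (X(M) = M*2 = 2*M)
X(14)*10 = (2*14)*10 = 28*10 = 280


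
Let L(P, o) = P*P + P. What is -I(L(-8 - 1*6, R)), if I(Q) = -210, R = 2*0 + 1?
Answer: 210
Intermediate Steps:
R = 1 (R = 0 + 1 = 1)
L(P, o) = P + P² (L(P, o) = P² + P = P + P²)
-I(L(-8 - 1*6, R)) = -1*(-210) = 210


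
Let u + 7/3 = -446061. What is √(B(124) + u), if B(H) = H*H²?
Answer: √13145046/3 ≈ 1208.5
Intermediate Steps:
u = -1338190/3 (u = -7/3 - 446061 = -1338190/3 ≈ -4.4606e+5)
B(H) = H³
√(B(124) + u) = √(124³ - 1338190/3) = √(1906624 - 1338190/3) = √(4381682/3) = √13145046/3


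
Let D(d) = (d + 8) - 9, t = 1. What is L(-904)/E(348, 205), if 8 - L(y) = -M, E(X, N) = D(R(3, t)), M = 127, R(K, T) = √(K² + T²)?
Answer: 15 + 15*√10 ≈ 62.434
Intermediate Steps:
D(d) = -1 + d (D(d) = (8 + d) - 9 = -1 + d)
E(X, N) = -1 + √10 (E(X, N) = -1 + √(3² + 1²) = -1 + √(9 + 1) = -1 + √10)
L(y) = 135 (L(y) = 8 - (-1)*127 = 8 - 1*(-127) = 8 + 127 = 135)
L(-904)/E(348, 205) = 135/(-1 + √10)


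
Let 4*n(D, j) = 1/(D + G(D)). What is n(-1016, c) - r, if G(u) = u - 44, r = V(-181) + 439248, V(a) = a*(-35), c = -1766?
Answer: -3700121233/8304 ≈ -4.4558e+5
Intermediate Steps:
V(a) = -35*a
r = 445583 (r = -35*(-181) + 439248 = 6335 + 439248 = 445583)
G(u) = -44 + u
n(D, j) = 1/(4*(-44 + 2*D)) (n(D, j) = 1/(4*(D + (-44 + D))) = 1/(4*(-44 + 2*D)))
n(-1016, c) - r = 1/(8*(-22 - 1016)) - 1*445583 = (1/8)/(-1038) - 445583 = (1/8)*(-1/1038) - 445583 = -1/8304 - 445583 = -3700121233/8304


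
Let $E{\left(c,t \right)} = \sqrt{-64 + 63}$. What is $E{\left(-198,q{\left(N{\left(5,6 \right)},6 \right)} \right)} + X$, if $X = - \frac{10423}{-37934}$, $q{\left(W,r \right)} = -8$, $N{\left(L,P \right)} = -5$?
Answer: $\frac{10423}{37934} + i \approx 0.27477 + 1.0 i$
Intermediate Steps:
$X = \frac{10423}{37934}$ ($X = \left(-10423\right) \left(- \frac{1}{37934}\right) = \frac{10423}{37934} \approx 0.27477$)
$E{\left(c,t \right)} = i$ ($E{\left(c,t \right)} = \sqrt{-1} = i$)
$E{\left(-198,q{\left(N{\left(5,6 \right)},6 \right)} \right)} + X = i + \frac{10423}{37934} = \frac{10423}{37934} + i$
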